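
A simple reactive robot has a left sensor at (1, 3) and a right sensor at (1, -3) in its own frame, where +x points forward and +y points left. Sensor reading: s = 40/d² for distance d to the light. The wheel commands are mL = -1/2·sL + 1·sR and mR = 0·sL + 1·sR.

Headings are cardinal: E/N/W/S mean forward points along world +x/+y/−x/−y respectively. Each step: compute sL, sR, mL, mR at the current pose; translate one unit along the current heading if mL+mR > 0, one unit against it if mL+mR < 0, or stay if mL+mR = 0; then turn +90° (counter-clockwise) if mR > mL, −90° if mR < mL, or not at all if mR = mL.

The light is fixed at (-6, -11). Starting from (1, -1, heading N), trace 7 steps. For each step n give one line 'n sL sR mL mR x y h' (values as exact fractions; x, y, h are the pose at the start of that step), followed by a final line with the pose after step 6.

0 40/137 40/221 1060/30277 40/221 1 -1 N
1 2/5 5/29 -4/145 5/29 1 0 W
2 40/181 40/109 5060/19729 40/109 0 0 S
3 20/109 20/49 1690/5341 20/49 0 -1 E
4 40/137 40/221 1060/30277 40/221 1 -1 N
5 2/5 5/29 -4/145 5/29 1 0 W
6 40/181 40/109 5060/19729 40/109 0 0 S
final 0 -1 E

n=0: pose=(1,-1,N); sL=40/137, sR=40/221; mL=1060/30277, mR=40/221; mL+mR=6540/30277 → advance +1; mR−mL=20/137 → turn +1·90°
n=1: pose=(1,0,W); sL=2/5, sR=5/29; mL=-4/145, mR=5/29; mL+mR=21/145 → advance +1; mR−mL=1/5 → turn +1·90°
n=2: pose=(0,0,S); sL=40/181, sR=40/109; mL=5060/19729, mR=40/109; mL+mR=12300/19729 → advance +1; mR−mL=20/181 → turn +1·90°
n=3: pose=(0,-1,E); sL=20/109, sR=20/49; mL=1690/5341, mR=20/49; mL+mR=3870/5341 → advance +1; mR−mL=10/109 → turn +1·90°
n=4: pose=(1,-1,N); sL=40/137, sR=40/221; mL=1060/30277, mR=40/221; mL+mR=6540/30277 → advance +1; mR−mL=20/137 → turn +1·90°
n=5: pose=(1,0,W); sL=2/5, sR=5/29; mL=-4/145, mR=5/29; mL+mR=21/145 → advance +1; mR−mL=1/5 → turn +1·90°
n=6: pose=(0,0,S); sL=40/181, sR=40/109; mL=5060/19729, mR=40/109; mL+mR=12300/19729 → advance +1; mR−mL=20/181 → turn +1·90°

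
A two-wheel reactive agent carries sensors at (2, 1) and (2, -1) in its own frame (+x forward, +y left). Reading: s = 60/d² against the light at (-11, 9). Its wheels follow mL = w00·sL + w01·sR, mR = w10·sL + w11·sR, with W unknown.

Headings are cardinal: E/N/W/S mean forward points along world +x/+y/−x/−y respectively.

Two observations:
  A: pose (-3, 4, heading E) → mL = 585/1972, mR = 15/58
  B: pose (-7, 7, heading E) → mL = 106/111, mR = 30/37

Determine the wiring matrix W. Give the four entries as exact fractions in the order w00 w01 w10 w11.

1 -1/2 1/2 0

obs A: pose=(-3,4,E) → sL=15/29, sR=15/34, mL=585/1972, mR=15/58
obs B: pose=(-7,7,E) → sL=60/37, sR=4/3, mL=106/111, mR=30/37
sensor matrix S = [[15/29, 15/34], [60/37, 4/3]]; det S = -470/18241
solve [mL_A; mL_B] = S·[w00; w01] and [mR_A; mR_B] = S·[w10; w11]:
  w00 = 1, w01 = -1/2, w10 = 1/2, w11 = 0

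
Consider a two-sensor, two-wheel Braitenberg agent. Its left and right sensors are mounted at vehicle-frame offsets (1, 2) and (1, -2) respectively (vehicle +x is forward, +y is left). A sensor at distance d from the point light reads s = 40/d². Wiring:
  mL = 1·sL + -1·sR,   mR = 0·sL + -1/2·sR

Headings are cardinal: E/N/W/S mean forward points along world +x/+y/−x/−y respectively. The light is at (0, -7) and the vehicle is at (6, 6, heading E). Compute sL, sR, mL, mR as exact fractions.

20/137 4/17 -208/2329 -2/17

left sensor world pos  = (7, 8); dL² = 274
right sensor world pos = (7, 4); dR² = 170
sL = 40/274 = 20/137
sR = 40/170 = 4/17
mL = 1·sL + -1·sR = -208/2329
mR = 0·sL + -1/2·sR = -2/17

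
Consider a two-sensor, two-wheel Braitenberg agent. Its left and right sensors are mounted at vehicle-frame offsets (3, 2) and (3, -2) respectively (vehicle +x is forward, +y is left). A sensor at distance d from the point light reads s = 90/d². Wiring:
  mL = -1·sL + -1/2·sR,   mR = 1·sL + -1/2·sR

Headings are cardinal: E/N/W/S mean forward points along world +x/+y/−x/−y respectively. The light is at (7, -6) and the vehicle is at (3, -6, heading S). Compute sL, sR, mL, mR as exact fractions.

90/13 2 -103/13 77/13

left sensor world pos  = (5, -9); dL² = 13
right sensor world pos = (1, -9); dR² = 45
sL = 90/13 = 90/13
sR = 90/45 = 2
mL = -1·sL + -1/2·sR = -103/13
mR = 1·sL + -1/2·sR = 77/13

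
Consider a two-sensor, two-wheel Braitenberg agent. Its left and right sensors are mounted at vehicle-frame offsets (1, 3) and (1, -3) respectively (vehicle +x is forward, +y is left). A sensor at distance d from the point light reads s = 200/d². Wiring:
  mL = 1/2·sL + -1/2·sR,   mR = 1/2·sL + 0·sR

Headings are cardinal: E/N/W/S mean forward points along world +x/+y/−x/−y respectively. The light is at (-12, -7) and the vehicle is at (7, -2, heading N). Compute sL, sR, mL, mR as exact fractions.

left sensor world pos  = (4, -1); dL² = 292
right sensor world pos = (10, -1); dR² = 520
sL = 200/292 = 50/73
sR = 200/520 = 5/13
mL = 1/2·sL + -1/2·sR = 285/1898
mR = 1/2·sL + 0·sR = 25/73

50/73 5/13 285/1898 25/73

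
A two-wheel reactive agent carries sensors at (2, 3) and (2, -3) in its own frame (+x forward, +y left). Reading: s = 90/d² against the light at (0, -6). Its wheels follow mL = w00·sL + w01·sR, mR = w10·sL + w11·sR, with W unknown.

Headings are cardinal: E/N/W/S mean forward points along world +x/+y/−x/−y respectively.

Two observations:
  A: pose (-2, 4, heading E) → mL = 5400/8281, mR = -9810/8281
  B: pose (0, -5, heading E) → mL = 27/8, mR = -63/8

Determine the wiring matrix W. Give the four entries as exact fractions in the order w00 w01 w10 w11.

obs A: pose=(-2,4,E) → sL=90/169, sR=90/49, mL=5400/8281, mR=-9810/8281
obs B: pose=(0,-5,E) → sL=9/2, sR=45/4, mL=27/8, mR=-63/8
sensor matrix S = [[90/169, 90/49], [9/2, 45/4]]; det S = -37665/16562
solve [mL_A; mL_B] = S·[w00; w01] and [mR_A; mR_B] = S·[w10; w11]:
  w00 = -1/2, w01 = 1/2, w10 = -1/2, w11 = -1/2

-1/2 1/2 -1/2 -1/2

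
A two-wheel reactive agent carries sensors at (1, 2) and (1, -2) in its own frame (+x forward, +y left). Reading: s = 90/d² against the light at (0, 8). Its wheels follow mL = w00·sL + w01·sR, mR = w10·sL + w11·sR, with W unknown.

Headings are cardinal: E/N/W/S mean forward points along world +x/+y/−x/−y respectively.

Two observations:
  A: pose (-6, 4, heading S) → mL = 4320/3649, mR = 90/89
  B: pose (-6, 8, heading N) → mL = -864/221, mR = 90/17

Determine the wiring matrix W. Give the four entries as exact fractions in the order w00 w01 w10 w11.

obs A: pose=(-6,4,S) → sL=90/41, sR=90/89, mL=4320/3649, mR=90/89
obs B: pose=(-6,8,N) → sL=18/13, sR=90/17, mL=-864/221, mR=90/17
sensor matrix S = [[90/41, 90/89], [18/13, 90/17]]; det S = 8242560/806429
solve [mL_A; mL_B] = S·[w00; w01] and [mR_A; mR_B] = S·[w10; w11]:
  w00 = 1, w01 = -1, w10 = 0, w11 = 1

1 -1 0 1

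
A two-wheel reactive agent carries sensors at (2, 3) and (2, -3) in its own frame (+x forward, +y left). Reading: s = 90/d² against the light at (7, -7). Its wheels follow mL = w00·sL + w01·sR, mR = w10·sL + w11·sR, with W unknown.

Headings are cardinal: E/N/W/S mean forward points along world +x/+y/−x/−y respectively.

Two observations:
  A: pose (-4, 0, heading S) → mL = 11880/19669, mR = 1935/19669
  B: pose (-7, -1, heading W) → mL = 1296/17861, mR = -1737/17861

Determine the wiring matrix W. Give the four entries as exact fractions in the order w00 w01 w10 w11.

obs A: pose=(-4,0,S) → sL=90/89, sR=90/221, mL=11880/19669, mR=1935/19669
obs B: pose=(-7,-1,W) → sL=18/53, sR=90/337, mL=1296/17861, mR=-1737/17861
sensor matrix S = [[90/89, 90/221], [18/53, 90/337]]; det S = 46286640/351308009
solve [mL_A; mL_B] = S·[w00; w01] and [mR_A; mR_B] = S·[w10; w11]:
  w00 = 1, w01 = -1, w10 = 1/2, w11 = -1

1 -1 1/2 -1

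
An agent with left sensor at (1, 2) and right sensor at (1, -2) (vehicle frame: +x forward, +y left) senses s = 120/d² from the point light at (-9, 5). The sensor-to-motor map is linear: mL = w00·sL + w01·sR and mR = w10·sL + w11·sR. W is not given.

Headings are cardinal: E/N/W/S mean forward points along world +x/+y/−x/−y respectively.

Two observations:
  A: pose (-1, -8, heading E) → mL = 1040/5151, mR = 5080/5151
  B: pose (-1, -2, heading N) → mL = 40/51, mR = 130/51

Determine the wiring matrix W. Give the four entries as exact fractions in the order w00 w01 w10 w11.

1 -1 1 1

obs A: pose=(-1,-8,E) → sL=60/101, sR=20/51, mL=1040/5151, mR=5080/5151
obs B: pose=(-1,-2,N) → sL=5/3, sR=15/17, mL=40/51, mR=130/51
sensor matrix S = [[60/101, 20/51], [5/3, 15/17]]; det S = -2000/15453
solve [mL_A; mL_B] = S·[w00; w01] and [mR_A; mR_B] = S·[w10; w11]:
  w00 = 1, w01 = -1, w10 = 1, w11 = 1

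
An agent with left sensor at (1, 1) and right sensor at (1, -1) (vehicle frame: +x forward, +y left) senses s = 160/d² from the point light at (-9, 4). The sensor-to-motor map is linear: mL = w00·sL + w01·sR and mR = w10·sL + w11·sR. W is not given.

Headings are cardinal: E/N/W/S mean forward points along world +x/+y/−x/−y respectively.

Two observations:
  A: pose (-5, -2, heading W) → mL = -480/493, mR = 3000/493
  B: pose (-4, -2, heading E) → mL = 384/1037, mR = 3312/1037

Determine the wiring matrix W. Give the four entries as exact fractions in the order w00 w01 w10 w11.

1/2 -1/2 1/2 1

obs A: pose=(-5,-2,W) → sL=80/29, sR=80/17, mL=-480/493, mR=3000/493
obs B: pose=(-4,-2,E) → sL=160/61, sR=32/17, mL=384/1037, mR=3312/1037
sensor matrix S = [[80/29, 80/17], [160/61, 32/17]]; det S = -215040/30073
solve [mL_A; mL_B] = S·[w00; w01] and [mR_A; mR_B] = S·[w10; w11]:
  w00 = 1/2, w01 = -1/2, w10 = 1/2, w11 = 1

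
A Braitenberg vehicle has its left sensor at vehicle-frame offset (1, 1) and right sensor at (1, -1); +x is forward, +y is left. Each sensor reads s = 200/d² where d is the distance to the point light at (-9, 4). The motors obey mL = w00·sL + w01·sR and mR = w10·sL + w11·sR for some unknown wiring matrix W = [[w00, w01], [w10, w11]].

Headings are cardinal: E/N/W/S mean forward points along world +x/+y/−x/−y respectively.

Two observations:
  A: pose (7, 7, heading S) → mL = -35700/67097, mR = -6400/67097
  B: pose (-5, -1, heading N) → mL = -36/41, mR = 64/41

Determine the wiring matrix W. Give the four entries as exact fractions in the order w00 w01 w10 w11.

obs A: pose=(7,7,S) → sL=200/293, sR=200/229, mL=-35700/67097, mR=-6400/67097
obs B: pose=(-5,-1,N) → sL=8, sR=200/41, mL=-36/41, mR=64/41
sensor matrix S = [[200/293, 200/229], [8, 200/41]]; det S = -10060800/2750977
solve [mL_A; mL_B] = S·[w00; w01] and [mR_A; mR_B] = S·[w10; w11]:
  w00 = 1/2, w01 = -1, w10 = 1/2, w11 = -1/2

1/2 -1 1/2 -1/2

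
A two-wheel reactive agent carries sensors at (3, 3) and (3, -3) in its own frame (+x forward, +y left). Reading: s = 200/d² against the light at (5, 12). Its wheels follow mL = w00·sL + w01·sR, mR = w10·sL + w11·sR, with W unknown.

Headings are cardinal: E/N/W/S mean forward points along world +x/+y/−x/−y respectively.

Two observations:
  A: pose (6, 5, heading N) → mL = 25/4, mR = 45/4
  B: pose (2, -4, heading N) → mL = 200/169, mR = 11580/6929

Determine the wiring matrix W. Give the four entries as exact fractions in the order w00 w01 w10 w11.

obs A: pose=(6,5,N) → sL=10, sR=25/4, mL=25/4, mR=45/4
obs B: pose=(2,-4,N) → sL=40/41, sR=200/169, mL=200/169, mR=11580/6929
sensor matrix S = [[10, 25/4], [40/41, 200/169]]; det S = 39750/6929
solve [mL_A; mL_B] = S·[w00; w01] and [mR_A; mR_B] = S·[w10; w11]:
  w00 = 0, w01 = 1, w10 = 1/2, w11 = 1

0 1 1/2 1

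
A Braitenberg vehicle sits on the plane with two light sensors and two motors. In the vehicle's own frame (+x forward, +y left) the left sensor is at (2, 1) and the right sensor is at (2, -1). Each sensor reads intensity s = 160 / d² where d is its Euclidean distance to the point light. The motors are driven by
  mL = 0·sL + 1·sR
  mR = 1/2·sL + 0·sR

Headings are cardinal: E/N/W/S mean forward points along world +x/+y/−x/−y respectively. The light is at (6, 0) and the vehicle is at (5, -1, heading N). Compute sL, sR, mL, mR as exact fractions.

32 160 160 16

left sensor world pos  = (4, 1); dL² = 5
right sensor world pos = (6, 1); dR² = 1
sL = 160/5 = 32
sR = 160/1 = 160
mL = 0·sL + 1·sR = 160
mR = 1/2·sL + 0·sR = 16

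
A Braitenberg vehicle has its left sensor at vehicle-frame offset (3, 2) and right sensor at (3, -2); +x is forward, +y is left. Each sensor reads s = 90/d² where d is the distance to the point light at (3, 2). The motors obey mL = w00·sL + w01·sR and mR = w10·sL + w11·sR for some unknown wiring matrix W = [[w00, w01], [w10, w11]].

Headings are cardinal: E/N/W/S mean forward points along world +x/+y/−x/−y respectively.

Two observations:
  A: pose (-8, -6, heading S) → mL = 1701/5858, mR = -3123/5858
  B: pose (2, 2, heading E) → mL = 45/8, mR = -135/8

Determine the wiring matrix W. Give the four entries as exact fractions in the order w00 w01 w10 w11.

obs A: pose=(-8,-6,S) → sL=45/101, sR=9/29, mL=1701/5858, mR=-3123/5858
obs B: pose=(2,2,E) → sL=45/4, sR=45/4, mL=45/8, mR=-135/8
sensor matrix S = [[45/101, 9/29], [45/4, 45/4]]; det S = 4455/2929
solve [mL_A; mL_B] = S·[w00; w01] and [mR_A; mR_B] = S·[w10; w11]:
  w00 = 1, w01 = -1/2, w10 = -1/2, w11 = -1

1 -1/2 -1/2 -1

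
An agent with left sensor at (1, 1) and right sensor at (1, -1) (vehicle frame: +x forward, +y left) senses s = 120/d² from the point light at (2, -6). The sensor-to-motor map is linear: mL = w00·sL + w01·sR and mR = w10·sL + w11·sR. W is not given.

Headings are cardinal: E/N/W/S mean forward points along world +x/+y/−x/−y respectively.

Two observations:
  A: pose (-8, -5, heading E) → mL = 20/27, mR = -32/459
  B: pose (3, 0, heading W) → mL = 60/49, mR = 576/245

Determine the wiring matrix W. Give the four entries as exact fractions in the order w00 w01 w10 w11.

0 1/2 1 -1

obs A: pose=(-8,-5,E) → sL=24/17, sR=40/27, mL=20/27, mR=-32/459
obs B: pose=(3,0,W) → sL=24/5, sR=120/49, mL=60/49, mR=576/245
sensor matrix S = [[24/17, 40/27], [24/5, 120/49]]; det S = -27392/7497
solve [mL_A; mL_B] = S·[w00; w01] and [mR_A; mR_B] = S·[w10; w11]:
  w00 = 0, w01 = 1/2, w10 = 1, w11 = -1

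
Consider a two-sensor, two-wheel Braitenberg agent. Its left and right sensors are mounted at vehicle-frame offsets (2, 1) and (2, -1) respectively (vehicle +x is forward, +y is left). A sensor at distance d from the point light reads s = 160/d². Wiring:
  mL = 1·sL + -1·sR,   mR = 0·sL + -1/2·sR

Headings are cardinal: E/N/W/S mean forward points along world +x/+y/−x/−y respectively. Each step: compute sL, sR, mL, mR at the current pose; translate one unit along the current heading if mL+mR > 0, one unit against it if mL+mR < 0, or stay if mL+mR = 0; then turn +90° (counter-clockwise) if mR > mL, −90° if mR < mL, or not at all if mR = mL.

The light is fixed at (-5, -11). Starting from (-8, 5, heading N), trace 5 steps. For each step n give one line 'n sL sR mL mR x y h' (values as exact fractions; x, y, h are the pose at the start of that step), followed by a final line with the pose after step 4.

0 8/17 20/41 -12/697 -10/41 -8 5 N
1 160/257 160/197 -9600/50629 -80/197 -8 4 E
2 80/89 80/97 640/8633 -40/97 -9 4 S
3 160/261 32/65 2048/16965 -16/65 -9 5 W
4 8/17 20/41 -12/697 -10/41 -8 5 N
final -8 4 E

n=0: pose=(-8,5,N); sL=8/17, sR=20/41; mL=-12/697, mR=-10/41; mL+mR=-182/697 → advance -1; mR−mL=-158/697 → turn -1·90°
n=1: pose=(-8,4,E); sL=160/257, sR=160/197; mL=-9600/50629, mR=-80/197; mL+mR=-30160/50629 → advance -1; mR−mL=-10960/50629 → turn -1·90°
n=2: pose=(-9,4,S); sL=80/89, sR=80/97; mL=640/8633, mR=-40/97; mL+mR=-2920/8633 → advance -1; mR−mL=-4200/8633 → turn -1·90°
n=3: pose=(-9,5,W); sL=160/261, sR=32/65; mL=2048/16965, mR=-16/65; mL+mR=-2128/16965 → advance -1; mR−mL=-6224/16965 → turn -1·90°
n=4: pose=(-8,5,N); sL=8/17, sR=20/41; mL=-12/697, mR=-10/41; mL+mR=-182/697 → advance -1; mR−mL=-158/697 → turn -1·90°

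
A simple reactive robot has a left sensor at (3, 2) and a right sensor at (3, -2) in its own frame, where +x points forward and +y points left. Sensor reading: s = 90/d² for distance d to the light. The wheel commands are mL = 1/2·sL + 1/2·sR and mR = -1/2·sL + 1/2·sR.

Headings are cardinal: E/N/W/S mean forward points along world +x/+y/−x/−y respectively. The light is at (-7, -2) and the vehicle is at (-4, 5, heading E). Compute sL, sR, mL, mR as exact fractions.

left sensor world pos  = (-1, 7); dL² = 117
right sensor world pos = (-1, 3); dR² = 61
sL = 90/117 = 10/13
sR = 90/61 = 90/61
mL = 1/2·sL + 1/2·sR = 890/793
mR = -1/2·sL + 1/2·sR = 280/793

10/13 90/61 890/793 280/793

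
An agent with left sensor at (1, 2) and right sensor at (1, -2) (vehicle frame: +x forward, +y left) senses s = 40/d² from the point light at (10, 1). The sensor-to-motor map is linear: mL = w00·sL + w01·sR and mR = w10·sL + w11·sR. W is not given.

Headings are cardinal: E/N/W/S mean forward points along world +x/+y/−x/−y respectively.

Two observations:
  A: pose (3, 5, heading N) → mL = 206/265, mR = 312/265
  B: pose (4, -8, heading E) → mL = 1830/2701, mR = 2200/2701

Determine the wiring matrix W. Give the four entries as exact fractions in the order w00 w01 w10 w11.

1 1/2 1 1

obs A: pose=(3,5,N) → sL=20/53, sR=4/5, mL=206/265, mR=312/265
obs B: pose=(4,-8,E) → sL=20/37, sR=20/73, mL=1830/2701, mR=2200/2701
sensor matrix S = [[20/53, 4/5], [20/37, 20/73]]; det S = -47104/143153
solve [mL_A; mL_B] = S·[w00; w01] and [mR_A; mR_B] = S·[w10; w11]:
  w00 = 1, w01 = 1/2, w10 = 1, w11 = 1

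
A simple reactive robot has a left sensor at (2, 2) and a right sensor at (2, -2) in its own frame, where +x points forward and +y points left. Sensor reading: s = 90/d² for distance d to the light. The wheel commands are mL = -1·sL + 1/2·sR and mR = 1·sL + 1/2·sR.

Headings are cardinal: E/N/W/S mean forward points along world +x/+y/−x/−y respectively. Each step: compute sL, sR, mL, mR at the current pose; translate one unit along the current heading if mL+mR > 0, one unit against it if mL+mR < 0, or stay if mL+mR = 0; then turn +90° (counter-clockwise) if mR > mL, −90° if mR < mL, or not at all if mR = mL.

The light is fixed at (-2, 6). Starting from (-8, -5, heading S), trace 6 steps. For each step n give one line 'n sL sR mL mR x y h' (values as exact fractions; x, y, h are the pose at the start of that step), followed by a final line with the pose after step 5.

0 18/37 90/233 -2529/8621 5859/8621 -8 -5 S
1 45/58 45/106 -3465/6148 6075/6148 -8 -6 E
2 90/149 90/109 -3105/16241 16515/16241 -7 -6 N
3 45/109 9/13 -189/2834 2151/2834 -7 -5 W
4 18/37 90/233 -2529/8621 5859/8621 -8 -5 S
5 45/58 45/106 -3465/6148 6075/6148 -8 -6 E
final -7 -6 N

n=0: pose=(-8,-5,S); sL=18/37, sR=90/233; mL=-2529/8621, mR=5859/8621; mL+mR=90/233 → advance +1; mR−mL=36/37 → turn +1·90°
n=1: pose=(-8,-6,E); sL=45/58, sR=45/106; mL=-3465/6148, mR=6075/6148; mL+mR=45/106 → advance +1; mR−mL=45/29 → turn +1·90°
n=2: pose=(-7,-6,N); sL=90/149, sR=90/109; mL=-3105/16241, mR=16515/16241; mL+mR=90/109 → advance +1; mR−mL=180/149 → turn +1·90°
n=3: pose=(-7,-5,W); sL=45/109, sR=9/13; mL=-189/2834, mR=2151/2834; mL+mR=9/13 → advance +1; mR−mL=90/109 → turn +1·90°
n=4: pose=(-8,-5,S); sL=18/37, sR=90/233; mL=-2529/8621, mR=5859/8621; mL+mR=90/233 → advance +1; mR−mL=36/37 → turn +1·90°
n=5: pose=(-8,-6,E); sL=45/58, sR=45/106; mL=-3465/6148, mR=6075/6148; mL+mR=45/106 → advance +1; mR−mL=45/29 → turn +1·90°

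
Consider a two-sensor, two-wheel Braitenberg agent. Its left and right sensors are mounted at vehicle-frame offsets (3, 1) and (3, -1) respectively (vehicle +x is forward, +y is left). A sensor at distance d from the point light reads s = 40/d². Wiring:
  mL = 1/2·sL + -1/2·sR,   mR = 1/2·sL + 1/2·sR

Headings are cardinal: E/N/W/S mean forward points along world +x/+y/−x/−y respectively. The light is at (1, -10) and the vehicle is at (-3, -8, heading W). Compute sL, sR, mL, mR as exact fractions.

left sensor world pos  = (-6, -9); dL² = 50
right sensor world pos = (-6, -7); dR² = 58
sL = 40/50 = 4/5
sR = 40/58 = 20/29
mL = 1/2·sL + -1/2·sR = 8/145
mR = 1/2·sL + 1/2·sR = 108/145

4/5 20/29 8/145 108/145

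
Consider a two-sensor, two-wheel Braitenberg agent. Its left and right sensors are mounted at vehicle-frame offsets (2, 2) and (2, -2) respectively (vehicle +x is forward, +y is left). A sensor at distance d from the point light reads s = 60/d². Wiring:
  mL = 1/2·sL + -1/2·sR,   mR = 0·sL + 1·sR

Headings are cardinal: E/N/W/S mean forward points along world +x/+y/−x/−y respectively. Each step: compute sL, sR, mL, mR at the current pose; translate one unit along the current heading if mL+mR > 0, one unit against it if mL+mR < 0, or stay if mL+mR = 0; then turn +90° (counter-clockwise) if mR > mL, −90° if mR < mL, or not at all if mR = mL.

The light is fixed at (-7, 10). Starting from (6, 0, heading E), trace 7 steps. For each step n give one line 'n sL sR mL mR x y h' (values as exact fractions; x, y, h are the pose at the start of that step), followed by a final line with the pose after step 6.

0 60/289 20/123 800/35547 20/123 6 0 E
1 15/52 3/16 21/416 3/16 7 0 N
2 12/53 60/193 -432/10229 60/193 7 1 W
3 30/173 30/121 -780/20933 30/121 6 1 S
4 60/289 20/123 800/35547 20/123 6 0 E
5 15/52 3/16 21/416 3/16 7 0 N
6 12/53 60/193 -432/10229 60/193 7 1 W
final 6 1 S

n=0: pose=(6,0,E); sL=60/289, sR=20/123; mL=800/35547, mR=20/123; mL+mR=6580/35547 → advance +1; mR−mL=1660/11849 → turn +1·90°
n=1: pose=(7,0,N); sL=15/52, sR=3/16; mL=21/416, mR=3/16; mL+mR=99/416 → advance +1; mR−mL=57/416 → turn +1·90°
n=2: pose=(7,1,W); sL=12/53, sR=60/193; mL=-432/10229, mR=60/193; mL+mR=2748/10229 → advance +1; mR−mL=3612/10229 → turn +1·90°
n=3: pose=(6,1,S); sL=30/173, sR=30/121; mL=-780/20933, mR=30/121; mL+mR=4410/20933 → advance +1; mR−mL=5970/20933 → turn +1·90°
n=4: pose=(6,0,E); sL=60/289, sR=20/123; mL=800/35547, mR=20/123; mL+mR=6580/35547 → advance +1; mR−mL=1660/11849 → turn +1·90°
n=5: pose=(7,0,N); sL=15/52, sR=3/16; mL=21/416, mR=3/16; mL+mR=99/416 → advance +1; mR−mL=57/416 → turn +1·90°
n=6: pose=(7,1,W); sL=12/53, sR=60/193; mL=-432/10229, mR=60/193; mL+mR=2748/10229 → advance +1; mR−mL=3612/10229 → turn +1·90°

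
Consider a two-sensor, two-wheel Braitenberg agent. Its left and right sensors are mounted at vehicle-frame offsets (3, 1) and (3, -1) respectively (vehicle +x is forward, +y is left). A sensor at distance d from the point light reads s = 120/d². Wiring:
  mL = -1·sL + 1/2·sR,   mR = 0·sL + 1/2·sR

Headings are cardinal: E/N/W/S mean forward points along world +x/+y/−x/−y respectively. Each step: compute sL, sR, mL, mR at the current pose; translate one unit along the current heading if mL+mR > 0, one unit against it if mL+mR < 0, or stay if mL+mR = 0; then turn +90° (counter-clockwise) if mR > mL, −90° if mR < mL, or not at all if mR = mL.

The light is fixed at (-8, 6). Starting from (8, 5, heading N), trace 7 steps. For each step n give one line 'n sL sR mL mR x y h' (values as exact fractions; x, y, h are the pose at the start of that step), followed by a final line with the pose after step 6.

n=0: pose=(8,5,N); sL=120/229, sR=120/293; mL=-21420/67097, mR=60/293; mL+mR=-7680/67097 → advance -1; mR−mL=120/229 → turn +1·90°
n=1: pose=(8,4,W); sL=60/89, sR=12/17; mL=-486/1513, mR=6/17; mL+mR=48/1513 → advance +1; mR−mL=60/89 → turn +1·90°
n=2: pose=(7,4,S); sL=120/281, sR=120/221; mL=-9660/62101, mR=60/221; mL+mR=7200/62101 → advance +1; mR−mL=120/281 → turn +1·90°
n=3: pose=(7,3,E); sL=15/41, sR=6/17; mL=-132/697, mR=3/17; mL+mR=-9/697 → advance -1; mR−mL=15/41 → turn +1·90°
n=4: pose=(6,3,N); sL=120/169, sR=8/15; mL=-1124/2535, mR=4/15; mL+mR=-448/2535 → advance -1; mR−mL=120/169 → turn +1·90°
n=5: pose=(6,2,W); sL=60/73, sR=12/13; mL=-342/949, mR=6/13; mL+mR=96/949 → advance +1; mR−mL=60/73 → turn +1·90°
n=6: pose=(5,2,S); sL=24/49, sR=120/193; mL=-1692/9457, mR=60/193; mL+mR=1248/9457 → advance +1; mR−mL=24/49 → turn +1·90°

0 120/229 120/293 -21420/67097 60/293 8 5 N
1 60/89 12/17 -486/1513 6/17 8 4 W
2 120/281 120/221 -9660/62101 60/221 7 4 S
3 15/41 6/17 -132/697 3/17 7 3 E
4 120/169 8/15 -1124/2535 4/15 6 3 N
5 60/73 12/13 -342/949 6/13 6 2 W
6 24/49 120/193 -1692/9457 60/193 5 2 S
final 5 1 E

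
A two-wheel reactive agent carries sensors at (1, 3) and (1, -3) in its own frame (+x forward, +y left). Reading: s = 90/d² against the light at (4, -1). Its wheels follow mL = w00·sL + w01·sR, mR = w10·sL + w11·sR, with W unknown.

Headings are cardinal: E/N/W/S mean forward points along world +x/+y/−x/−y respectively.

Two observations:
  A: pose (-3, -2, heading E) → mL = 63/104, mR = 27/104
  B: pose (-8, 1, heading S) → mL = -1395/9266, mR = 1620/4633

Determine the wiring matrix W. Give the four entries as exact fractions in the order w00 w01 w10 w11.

obs A: pose=(-3,-2,E) → sL=9/4, sR=45/26, mL=63/104, mR=27/104
obs B: pose=(-8,1,S) → sL=45/41, sR=45/113, mL=-1395/9266, mR=1620/4633
sensor matrix S = [[9/4, 45/26], [45/41, 45/113]]; det S = -241785/240916
solve [mL_A; mL_B] = S·[w00; w01] and [mR_A; mR_B] = S·[w10; w11]:
  w00 = -1/2, w01 = 1, w10 = 1/2, w11 = -1/2

-1/2 1 1/2 -1/2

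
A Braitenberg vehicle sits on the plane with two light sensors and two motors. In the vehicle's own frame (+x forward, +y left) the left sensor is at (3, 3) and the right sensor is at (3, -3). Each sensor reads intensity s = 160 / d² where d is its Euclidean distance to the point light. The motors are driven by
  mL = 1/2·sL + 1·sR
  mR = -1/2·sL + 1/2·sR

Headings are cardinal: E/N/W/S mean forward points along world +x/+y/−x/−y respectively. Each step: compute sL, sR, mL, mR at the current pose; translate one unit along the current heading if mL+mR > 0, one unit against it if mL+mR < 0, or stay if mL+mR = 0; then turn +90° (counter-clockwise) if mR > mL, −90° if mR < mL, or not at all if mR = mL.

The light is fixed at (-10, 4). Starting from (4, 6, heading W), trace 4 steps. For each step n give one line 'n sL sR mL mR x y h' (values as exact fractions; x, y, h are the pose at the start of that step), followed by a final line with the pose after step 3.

0 80/61 80/73 7800/4453 -480/4453 4 6 W
1 32/25 160/281 8496/7025 -2496/7025 3 6 N
2 40/73 5/8 525/584 45/1168 3 7 E
3 160/289 160/121 55920/34969 13440/34969 4 7 S
final 4 6 W

n=0: pose=(4,6,W); sL=80/61, sR=80/73; mL=7800/4453, mR=-480/4453; mL+mR=120/73 → advance +1; mR−mL=-8280/4453 → turn -1·90°
n=1: pose=(3,6,N); sL=32/25, sR=160/281; mL=8496/7025, mR=-2496/7025; mL+mR=240/281 → advance +1; mR−mL=-10992/7025 → turn -1·90°
n=2: pose=(3,7,E); sL=40/73, sR=5/8; mL=525/584, mR=45/1168; mL+mR=15/16 → advance +1; mR−mL=-1005/1168 → turn -1·90°
n=3: pose=(4,7,S); sL=160/289, sR=160/121; mL=55920/34969, mR=13440/34969; mL+mR=240/121 → advance +1; mR−mL=-42480/34969 → turn -1·90°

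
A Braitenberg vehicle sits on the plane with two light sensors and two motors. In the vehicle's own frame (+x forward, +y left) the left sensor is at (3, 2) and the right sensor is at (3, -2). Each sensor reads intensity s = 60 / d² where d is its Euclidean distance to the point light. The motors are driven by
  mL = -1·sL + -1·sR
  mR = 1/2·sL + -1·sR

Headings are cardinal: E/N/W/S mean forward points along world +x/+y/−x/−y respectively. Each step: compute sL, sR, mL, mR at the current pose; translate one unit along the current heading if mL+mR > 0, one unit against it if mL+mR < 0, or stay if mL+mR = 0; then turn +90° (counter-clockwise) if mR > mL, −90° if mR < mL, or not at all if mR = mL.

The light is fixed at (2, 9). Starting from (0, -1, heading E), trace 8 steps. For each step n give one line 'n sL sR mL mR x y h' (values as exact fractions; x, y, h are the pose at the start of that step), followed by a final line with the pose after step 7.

0 12/13 12/29 -504/377 18/377 0 -1 E
1 30/37 6/5 -372/185 -147/185 -1 -1 N
2 12/41 20/39 -1288/1599 -586/1599 -1 -2 W
3 15/49 15/53 -1530/2597 -675/5194 0 -2 S
4 12/13 12/29 -504/377 18/377 0 -1 E
5 30/37 6/5 -372/185 -147/185 -1 -1 N
6 12/41 20/39 -1288/1599 -586/1599 -1 -2 W
7 15/49 15/53 -1530/2597 -675/5194 0 -2 S
final 0 -1 E

n=0: pose=(0,-1,E); sL=12/13, sR=12/29; mL=-504/377, mR=18/377; mL+mR=-486/377 → advance -1; mR−mL=18/13 → turn +1·90°
n=1: pose=(-1,-1,N); sL=30/37, sR=6/5; mL=-372/185, mR=-147/185; mL+mR=-519/185 → advance -1; mR−mL=45/37 → turn +1·90°
n=2: pose=(-1,-2,W); sL=12/41, sR=20/39; mL=-1288/1599, mR=-586/1599; mL+mR=-1874/1599 → advance -1; mR−mL=18/41 → turn +1·90°
n=3: pose=(0,-2,S); sL=15/49, sR=15/53; mL=-1530/2597, mR=-675/5194; mL+mR=-3735/5194 → advance -1; mR−mL=45/98 → turn +1·90°
n=4: pose=(0,-1,E); sL=12/13, sR=12/29; mL=-504/377, mR=18/377; mL+mR=-486/377 → advance -1; mR−mL=18/13 → turn +1·90°
n=5: pose=(-1,-1,N); sL=30/37, sR=6/5; mL=-372/185, mR=-147/185; mL+mR=-519/185 → advance -1; mR−mL=45/37 → turn +1·90°
n=6: pose=(-1,-2,W); sL=12/41, sR=20/39; mL=-1288/1599, mR=-586/1599; mL+mR=-1874/1599 → advance -1; mR−mL=18/41 → turn +1·90°
n=7: pose=(0,-2,S); sL=15/49, sR=15/53; mL=-1530/2597, mR=-675/5194; mL+mR=-3735/5194 → advance -1; mR−mL=45/98 → turn +1·90°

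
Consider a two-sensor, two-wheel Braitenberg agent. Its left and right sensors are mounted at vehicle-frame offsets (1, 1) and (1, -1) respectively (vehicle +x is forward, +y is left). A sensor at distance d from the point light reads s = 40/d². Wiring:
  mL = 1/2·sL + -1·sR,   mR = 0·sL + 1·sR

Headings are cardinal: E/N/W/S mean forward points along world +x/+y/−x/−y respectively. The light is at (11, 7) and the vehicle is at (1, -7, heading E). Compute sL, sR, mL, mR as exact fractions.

4/25 20/153 -194/3825 20/153

left sensor world pos  = (2, -6); dL² = 250
right sensor world pos = (2, -8); dR² = 306
sL = 40/250 = 4/25
sR = 40/306 = 20/153
mL = 1/2·sL + -1·sR = -194/3825
mR = 0·sL + 1·sR = 20/153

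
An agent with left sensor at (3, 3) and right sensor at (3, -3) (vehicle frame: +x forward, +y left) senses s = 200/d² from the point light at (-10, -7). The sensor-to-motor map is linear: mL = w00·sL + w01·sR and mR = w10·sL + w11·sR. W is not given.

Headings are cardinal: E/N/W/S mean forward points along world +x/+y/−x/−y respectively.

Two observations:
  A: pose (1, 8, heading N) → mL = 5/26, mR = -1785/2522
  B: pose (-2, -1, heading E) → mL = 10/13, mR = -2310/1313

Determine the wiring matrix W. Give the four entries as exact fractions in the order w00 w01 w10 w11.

obs A: pose=(1,8,N) → sL=50/97, sR=5/13, mL=5/26, mR=-1785/2522
obs B: pose=(-2,-1,E) → sL=100/101, sR=20/13, mL=10/13, mR=-2310/1313
sensor matrix S = [[50/97, 5/13], [100/101, 20/13]]; det S = 52500/127361
solve [mL_A; mL_B] = S·[w00; w01] and [mR_A; mR_B] = S·[w10; w11]:
  w00 = 0, w01 = 1/2, w10 = -1, w11 = -1/2

0 1/2 -1 -1/2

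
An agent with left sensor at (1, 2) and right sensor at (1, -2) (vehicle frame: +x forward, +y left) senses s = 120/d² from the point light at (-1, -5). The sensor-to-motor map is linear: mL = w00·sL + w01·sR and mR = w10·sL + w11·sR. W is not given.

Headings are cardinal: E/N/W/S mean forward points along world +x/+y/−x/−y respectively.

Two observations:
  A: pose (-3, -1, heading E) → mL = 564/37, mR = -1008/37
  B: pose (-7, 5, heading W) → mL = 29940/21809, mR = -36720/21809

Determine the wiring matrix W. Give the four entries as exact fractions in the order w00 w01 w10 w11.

obs A: pose=(-3,-1,E) → sL=120/37, sR=24, mL=564/37, mR=-1008/37
obs B: pose=(-7,5,W) → sL=120/113, sR=120/193, mL=29940/21809, mR=-36720/21809
sensor matrix S = [[120/37, 24], [120/113, 120/193]]; det S = -18938880/806933
solve [mL_A; mL_B] = S·[w00; w01] and [mR_A; mR_B] = S·[w10; w11]:
  w00 = 1, w01 = 1/2, w10 = -1, w11 = -1

1 1/2 -1 -1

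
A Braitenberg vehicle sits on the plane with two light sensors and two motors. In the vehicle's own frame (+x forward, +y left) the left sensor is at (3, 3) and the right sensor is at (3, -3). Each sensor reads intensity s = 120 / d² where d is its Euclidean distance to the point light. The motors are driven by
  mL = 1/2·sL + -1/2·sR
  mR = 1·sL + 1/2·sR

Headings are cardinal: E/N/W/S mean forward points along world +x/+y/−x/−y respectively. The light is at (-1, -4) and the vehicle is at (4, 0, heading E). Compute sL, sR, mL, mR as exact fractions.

left sensor world pos  = (7, 3); dL² = 113
right sensor world pos = (7, -3); dR² = 65
sL = 120/113 = 120/113
sR = 120/65 = 24/13
mL = 1/2·sL + -1/2·sR = -576/1469
mR = 1·sL + 1/2·sR = 2916/1469

120/113 24/13 -576/1469 2916/1469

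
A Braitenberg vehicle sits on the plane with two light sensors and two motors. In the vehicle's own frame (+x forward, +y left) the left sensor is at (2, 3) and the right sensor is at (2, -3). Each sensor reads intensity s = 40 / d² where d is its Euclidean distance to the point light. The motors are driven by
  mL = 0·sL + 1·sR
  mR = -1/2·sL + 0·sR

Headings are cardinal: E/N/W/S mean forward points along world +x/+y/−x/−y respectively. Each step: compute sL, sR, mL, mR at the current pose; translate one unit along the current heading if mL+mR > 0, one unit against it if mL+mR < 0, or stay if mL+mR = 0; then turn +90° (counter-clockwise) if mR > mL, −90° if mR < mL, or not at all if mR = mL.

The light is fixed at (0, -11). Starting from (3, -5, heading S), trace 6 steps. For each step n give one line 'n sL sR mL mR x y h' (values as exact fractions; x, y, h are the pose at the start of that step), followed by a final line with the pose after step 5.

n=0: pose=(3,-5,S); sL=10/13, sR=5/2; mL=5/2, mR=-5/13; mL+mR=55/26 → advance +1; mR−mL=-75/26 → turn -1·90°
n=1: pose=(3,-6,W); sL=8, sR=8/13; mL=8/13, mR=-4; mL+mR=-44/13 → advance -1; mR−mL=-60/13 → turn -1·90°
n=2: pose=(4,-6,N); sL=4/5, sR=20/49; mL=20/49, mR=-2/5; mL+mR=2/245 → advance +1; mR−mL=-198/245 → turn -1·90°
n=3: pose=(4,-5,E); sL=40/117, sR=8/9; mL=8/9, mR=-20/117; mL+mR=28/39 → advance +1; mR−mL=-124/117 → turn -1·90°
n=4: pose=(5,-5,S); sL=1/2, sR=2; mL=2, mR=-1/4; mL+mR=7/4 → advance +1; mR−mL=-9/4 → turn -1·90°
n=5: pose=(5,-6,W); sL=40/13, sR=40/73; mL=40/73, mR=-20/13; mL+mR=-940/949 → advance -1; mR−mL=-1980/949 → turn -1·90°

0 10/13 5/2 5/2 -5/13 3 -5 S
1 8 8/13 8/13 -4 3 -6 W
2 4/5 20/49 20/49 -2/5 4 -6 N
3 40/117 8/9 8/9 -20/117 4 -5 E
4 1/2 2 2 -1/4 5 -5 S
5 40/13 40/73 40/73 -20/13 5 -6 W
final 6 -6 N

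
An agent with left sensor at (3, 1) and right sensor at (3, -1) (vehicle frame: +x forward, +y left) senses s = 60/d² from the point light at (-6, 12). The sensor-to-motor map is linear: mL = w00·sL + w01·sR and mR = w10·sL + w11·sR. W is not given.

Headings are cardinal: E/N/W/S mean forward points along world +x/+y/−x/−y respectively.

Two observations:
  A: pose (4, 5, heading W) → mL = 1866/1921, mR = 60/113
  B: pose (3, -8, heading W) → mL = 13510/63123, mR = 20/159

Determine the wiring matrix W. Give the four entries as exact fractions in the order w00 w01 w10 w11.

obs A: pose=(4,5,W) → sL=60/113, sR=12/17, mL=1866/1921, mR=60/113
obs B: pose=(3,-8,W) → sL=20/159, sR=60/397, mL=13510/63123, mR=20/159
sensor matrix S = [[60/113, 12/17], [20/159, 60/397]]; det S = -345280/40419761
solve [mL_A; mL_B] = S·[w00; w01] and [mR_A; mR_B] = S·[w10; w11]:
  w00 = 1/2, w01 = 1, w10 = 1, w11 = 0

1/2 1 1 0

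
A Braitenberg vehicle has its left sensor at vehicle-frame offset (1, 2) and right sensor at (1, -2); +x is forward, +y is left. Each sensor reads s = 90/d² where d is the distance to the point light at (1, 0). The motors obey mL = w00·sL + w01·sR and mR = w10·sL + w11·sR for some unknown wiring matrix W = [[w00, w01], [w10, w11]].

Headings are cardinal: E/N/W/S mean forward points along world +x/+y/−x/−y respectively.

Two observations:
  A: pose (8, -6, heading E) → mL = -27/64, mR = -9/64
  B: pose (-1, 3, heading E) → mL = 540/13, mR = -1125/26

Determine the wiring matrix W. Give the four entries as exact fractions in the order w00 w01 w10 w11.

obs A: pose=(8,-6,E) → sL=9/8, sR=45/64, mL=-27/64, mR=-9/64
obs B: pose=(-1,3,E) → sL=45/13, sR=45, mL=540/13, mR=-1125/26
sensor matrix S = [[9/8, 45/64], [45/13, 45]]; det S = 40095/832
solve [mL_A; mL_B] = S·[w00; w01] and [mR_A; mR_B] = S·[w10; w11]:
  w00 = -1, w01 = 1, w10 = 1/2, w11 = -1

-1 1 1/2 -1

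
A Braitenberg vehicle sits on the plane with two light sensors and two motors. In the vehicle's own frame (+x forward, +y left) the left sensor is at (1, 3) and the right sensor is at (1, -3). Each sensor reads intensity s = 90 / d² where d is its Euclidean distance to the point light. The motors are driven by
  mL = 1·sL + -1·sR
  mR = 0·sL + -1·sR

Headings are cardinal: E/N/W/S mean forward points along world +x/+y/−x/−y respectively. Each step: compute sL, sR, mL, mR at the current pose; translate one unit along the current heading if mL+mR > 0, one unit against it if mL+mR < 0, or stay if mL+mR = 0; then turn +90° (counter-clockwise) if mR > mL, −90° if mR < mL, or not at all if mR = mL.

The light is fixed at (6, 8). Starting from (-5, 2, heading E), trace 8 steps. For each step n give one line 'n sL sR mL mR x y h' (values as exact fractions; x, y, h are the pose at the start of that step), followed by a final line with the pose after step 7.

n=0: pose=(-5,2,E); sL=90/109, sR=90/181; mL=6480/19729, mR=-90/181; mL+mR=-3330/19729 → advance -1; mR−mL=-90/109 → turn -1·90°
n=1: pose=(-6,2,S); sL=9/13, sR=45/137; mL=648/1781, mR=-45/137; mL+mR=63/1781 → advance +1; mR−mL=-9/13 → turn -1·90°
n=2: pose=(-6,1,W); sL=90/269, sR=18/37; mL=-1512/9953, mR=-18/37; mL+mR=-6354/9953 → advance -1; mR−mL=-90/269 → turn -1·90°
n=3: pose=(-5,1,N); sL=45/116, sR=9/10; mL=-297/580, mR=-9/10; mL+mR=-819/580 → advance -1; mR−mL=-45/116 → turn -1·90°
n=4: pose=(-5,0,E); sL=18/25, sR=90/221; mL=1728/5525, mR=-90/221; mL+mR=-522/5525 → advance -1; mR−mL=-18/25 → turn -1·90°
n=5: pose=(-6,0,S); sL=5/9, sR=5/17; mL=40/153, mR=-5/17; mL+mR=-5/153 → advance -1; mR−mL=-5/9 → turn -1·90°
n=6: pose=(-6,1,W); sL=90/269, sR=18/37; mL=-1512/9953, mR=-18/37; mL+mR=-6354/9953 → advance -1; mR−mL=-90/269 → turn -1·90°
n=7: pose=(-5,1,N); sL=45/116, sR=9/10; mL=-297/580, mR=-9/10; mL+mR=-819/580 → advance -1; mR−mL=-45/116 → turn -1·90°

0 90/109 90/181 6480/19729 -90/181 -5 2 E
1 9/13 45/137 648/1781 -45/137 -6 2 S
2 90/269 18/37 -1512/9953 -18/37 -6 1 W
3 45/116 9/10 -297/580 -9/10 -5 1 N
4 18/25 90/221 1728/5525 -90/221 -5 0 E
5 5/9 5/17 40/153 -5/17 -6 0 S
6 90/269 18/37 -1512/9953 -18/37 -6 1 W
7 45/116 9/10 -297/580 -9/10 -5 1 N
final -5 0 E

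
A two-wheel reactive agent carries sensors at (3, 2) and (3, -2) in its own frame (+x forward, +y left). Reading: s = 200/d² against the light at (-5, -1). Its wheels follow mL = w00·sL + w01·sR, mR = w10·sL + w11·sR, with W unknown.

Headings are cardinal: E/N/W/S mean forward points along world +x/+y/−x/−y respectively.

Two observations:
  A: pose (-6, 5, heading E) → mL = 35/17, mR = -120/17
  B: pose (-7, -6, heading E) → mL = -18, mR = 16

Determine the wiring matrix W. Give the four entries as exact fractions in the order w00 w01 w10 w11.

obs A: pose=(-6,5,E) → sL=50/17, sR=10, mL=35/17, mR=-120/17
obs B: pose=(-7,-6,E) → sL=20, sR=4, mL=-18, mR=16
sensor matrix S = [[50/17, 10], [20, 4]]; det S = -3200/17
solve [mL_A; mL_B] = S·[w00; w01] and [mR_A; mR_B] = S·[w10; w11]:
  w00 = -1, w01 = 1/2, w10 = 1, w11 = -1

-1 1/2 1 -1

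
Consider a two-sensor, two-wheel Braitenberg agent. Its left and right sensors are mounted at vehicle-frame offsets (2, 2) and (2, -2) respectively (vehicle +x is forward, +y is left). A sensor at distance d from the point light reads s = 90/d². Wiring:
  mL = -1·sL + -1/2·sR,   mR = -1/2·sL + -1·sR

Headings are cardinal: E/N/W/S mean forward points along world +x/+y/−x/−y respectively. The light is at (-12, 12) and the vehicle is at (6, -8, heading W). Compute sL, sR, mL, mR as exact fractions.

9/74 9/58 -855/4292 -927/4292

left sensor world pos  = (4, -10); dL² = 740
right sensor world pos = (4, -6); dR² = 580
sL = 90/740 = 9/74
sR = 90/580 = 9/58
mL = -1·sL + -1/2·sR = -855/4292
mR = -1/2·sL + -1·sR = -927/4292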